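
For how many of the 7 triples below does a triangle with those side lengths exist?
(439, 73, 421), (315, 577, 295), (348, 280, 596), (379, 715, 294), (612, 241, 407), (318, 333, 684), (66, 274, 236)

(73,421,439): 73+421 > 439 → valid
(295,315,577): 295+315 > 577 → valid
(280,348,596): 280+348 > 596 → valid
(294,379,715): 294+379 ≤ 715 → not valid
(241,407,612): 241+407 > 612 → valid
(318,333,684): 318+333 ≤ 684 → not valid
(66,236,274): 66+236 > 274 → valid
5 of the 7 triples form a triangle.

5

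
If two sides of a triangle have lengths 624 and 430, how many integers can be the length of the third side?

The third side lies in the open interval (194, 1054).
Integers from 195 to 1053 inclusive: 1053 − 195 + 1 = 859.

859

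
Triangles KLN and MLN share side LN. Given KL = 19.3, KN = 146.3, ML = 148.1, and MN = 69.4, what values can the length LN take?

From triangle KLN: |19.3 − 146.3| < LN < 19.3 + 146.3, i.e. 127.0 < LN < 165.6.
From triangle MLN: 78.7 < LN < 217.5.
Both must hold, so LN lies in the intersection.

127.0 < LN < 165.6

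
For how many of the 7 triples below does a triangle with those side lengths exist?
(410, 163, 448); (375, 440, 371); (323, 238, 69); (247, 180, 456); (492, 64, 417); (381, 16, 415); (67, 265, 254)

(163,410,448): 163+410 > 448 → valid
(371,375,440): 371+375 > 440 → valid
(69,238,323): 69+238 ≤ 323 → not valid
(180,247,456): 180+247 ≤ 456 → not valid
(64,417,492): 64+417 ≤ 492 → not valid
(16,381,415): 16+381 ≤ 415 → not valid
(67,254,265): 67+254 > 265 → valid
3 of the 7 triples form a triangle.

3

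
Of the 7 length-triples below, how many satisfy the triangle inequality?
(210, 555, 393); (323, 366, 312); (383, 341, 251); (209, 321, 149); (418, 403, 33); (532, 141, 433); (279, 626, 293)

6

(210,393,555): 210+393 > 555 → valid
(312,323,366): 312+323 > 366 → valid
(251,341,383): 251+341 > 383 → valid
(149,209,321): 149+209 > 321 → valid
(33,403,418): 33+403 > 418 → valid
(141,433,532): 141+433 > 532 → valid
(279,293,626): 279+293 ≤ 626 → not valid
6 of the 7 triples form a triangle.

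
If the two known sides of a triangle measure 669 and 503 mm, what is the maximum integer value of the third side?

1171

The third side must be strictly less than 669 + 503 = 1172.
The largest integer below 1172 is 1171.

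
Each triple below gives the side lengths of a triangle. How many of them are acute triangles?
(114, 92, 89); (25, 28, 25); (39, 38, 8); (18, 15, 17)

3

(114,92,89): 89²+92² = 16385 > 12996 = 114² → acute
(25,28,25): 25²+25² = 1250 > 784 = 28² → acute
(39,38,8): 8²+38² = 1508 < 1521 = 39² → obtuse
(18,15,17): 15²+17² = 514 > 324 = 18² → acute
3 of the 4 are acute.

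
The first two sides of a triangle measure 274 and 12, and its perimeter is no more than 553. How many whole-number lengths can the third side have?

5

Triangle inequality: 262 < x < 286. Perimeter ≤ 553 gives x ≤ 553 − 274 − 12 = 267.
So 262 < x ≤ 267; integers 263 through 267: 5 values.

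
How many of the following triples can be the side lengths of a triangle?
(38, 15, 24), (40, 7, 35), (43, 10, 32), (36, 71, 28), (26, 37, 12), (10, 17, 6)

(15,24,38): 15+24 > 38 → valid
(7,35,40): 7+35 > 40 → valid
(10,32,43): 10+32 ≤ 43 → not valid
(28,36,71): 28+36 ≤ 71 → not valid
(12,26,37): 12+26 > 37 → valid
(6,10,17): 6+10 ≤ 17 → not valid
3 of the 6 triples form a triangle.

3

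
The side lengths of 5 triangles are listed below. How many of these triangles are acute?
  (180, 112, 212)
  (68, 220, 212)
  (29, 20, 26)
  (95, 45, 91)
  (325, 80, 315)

3

(180,112,212): 112²+180² = 44944 = 212² → right
(68,220,212): 68²+212² = 49568 > 48400 = 220² → acute
(29,20,26): 20²+26² = 1076 > 841 = 29² → acute
(95,45,91): 45²+91² = 10306 > 9025 = 95² → acute
(325,80,315): 80²+315² = 105625 = 325² → right
3 of the 5 are acute.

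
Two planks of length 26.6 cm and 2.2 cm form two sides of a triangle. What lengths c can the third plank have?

24.4 < c < 28.8 (cm)

By the triangle inequality, c must be less than 26.6 + 2.2 = 28.8 and greater than |26.6 − 2.2| = 24.4.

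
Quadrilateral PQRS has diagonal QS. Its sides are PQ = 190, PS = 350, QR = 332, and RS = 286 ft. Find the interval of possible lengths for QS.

From triangle PQS: |190 − 350| < QS < 190 + 350, i.e. 160 < QS < 540.
From triangle RQS: 46 < QS < 618.
Both must hold, so QS lies in the intersection.

160 < QS < 540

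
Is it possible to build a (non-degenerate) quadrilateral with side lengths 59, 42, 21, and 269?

No

For a quadrilateral, each side must be shorter than the sum of the others.
Here the longest side is 269, but the remaining 3 sides sum to only 122.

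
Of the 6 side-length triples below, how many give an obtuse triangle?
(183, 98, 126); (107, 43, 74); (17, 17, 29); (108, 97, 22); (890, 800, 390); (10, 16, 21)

(183,98,126): 98²+126² = 25480 < 33489 = 183² → obtuse
(107,43,74): 43²+74² = 7325 < 11449 = 107² → obtuse
(17,17,29): 17²+17² = 578 < 841 = 29² → obtuse
(108,97,22): 22²+97² = 9893 < 11664 = 108² → obtuse
(890,800,390): 390²+800² = 792100 = 890² → right
(10,16,21): 10²+16² = 356 < 441 = 21² → obtuse
5 of the 6 are obtuse.

5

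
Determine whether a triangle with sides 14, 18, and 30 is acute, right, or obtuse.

obtuse

Compare the square of the longest side to the sum of squares of the other two: 14² + 18² = 520 < 900 = 30².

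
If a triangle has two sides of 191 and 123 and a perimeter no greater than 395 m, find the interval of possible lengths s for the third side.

Triangle inequality alone gives 68 < s < 314.
The perimeter condition gives s ≤ 395 − 191 − 123 = 81.
Intersecting the two: 68 < s ≤ 81.

68 < s ≤ 81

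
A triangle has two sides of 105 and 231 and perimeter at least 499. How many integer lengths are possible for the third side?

173

Triangle inequality: 126 < x < 336. Perimeter ≥ 499 gives x ≥ 499 − 105 − 231 = 163.
So 163 ≤ x < 336; integers 163 through 335: 173 values.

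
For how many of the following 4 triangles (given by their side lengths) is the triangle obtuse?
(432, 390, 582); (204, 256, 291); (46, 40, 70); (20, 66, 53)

2

(432,390,582): 390²+432² = 338724 = 582² → right
(204,256,291): 204²+256² = 107152 > 84681 = 291² → acute
(46,40,70): 40²+46² = 3716 < 4900 = 70² → obtuse
(20,66,53): 20²+53² = 3209 < 4356 = 66² → obtuse
2 of the 4 are obtuse.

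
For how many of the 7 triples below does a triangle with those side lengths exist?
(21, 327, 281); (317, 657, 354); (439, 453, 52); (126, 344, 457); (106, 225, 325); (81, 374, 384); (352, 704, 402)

6

(21,281,327): 21+281 ≤ 327 → not valid
(317,354,657): 317+354 > 657 → valid
(52,439,453): 52+439 > 453 → valid
(126,344,457): 126+344 > 457 → valid
(106,225,325): 106+225 > 325 → valid
(81,374,384): 81+374 > 384 → valid
(352,402,704): 352+402 > 704 → valid
6 of the 7 triples form a triangle.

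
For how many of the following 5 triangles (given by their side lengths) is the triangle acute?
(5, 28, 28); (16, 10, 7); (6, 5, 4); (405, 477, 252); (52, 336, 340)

(5,28,28): 5²+28² = 809 > 784 = 28² → acute
(16,10,7): 7²+10² = 149 < 256 = 16² → obtuse
(6,5,4): 4²+5² = 41 > 36 = 6² → acute
(405,477,252): 252²+405² = 227529 = 477² → right
(52,336,340): 52²+336² = 115600 = 340² → right
2 of the 5 are acute.

2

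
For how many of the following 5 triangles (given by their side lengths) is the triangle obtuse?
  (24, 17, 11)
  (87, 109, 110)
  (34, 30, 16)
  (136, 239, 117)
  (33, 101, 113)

(24,17,11): 11²+17² = 410 < 576 = 24² → obtuse
(87,109,110): 87²+109² = 19450 > 12100 = 110² → acute
(34,30,16): 16²+30² = 1156 = 34² → right
(136,239,117): 117²+136² = 32185 < 57121 = 239² → obtuse
(33,101,113): 33²+101² = 11290 < 12769 = 113² → obtuse
3 of the 5 are obtuse.

3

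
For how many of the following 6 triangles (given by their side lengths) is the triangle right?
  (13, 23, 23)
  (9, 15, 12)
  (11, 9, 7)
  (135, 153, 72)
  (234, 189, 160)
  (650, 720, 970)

3

(13,23,23): 13²+23² = 698 > 529 = 23² → acute
(9,15,12): 9²+12² = 225 = 15² → right
(11,9,7): 7²+9² = 130 > 121 = 11² → acute
(135,153,72): 72²+135² = 23409 = 153² → right
(234,189,160): 160²+189² = 61321 > 54756 = 234² → acute
(650,720,970): 650²+720² = 940900 = 970² → right
3 of the 6 are right.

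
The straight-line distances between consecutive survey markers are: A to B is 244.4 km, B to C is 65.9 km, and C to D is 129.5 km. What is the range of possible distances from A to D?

49.0 ≤ AD ≤ 439.8 km

The maximum is all hops collinear in one direction: 244.4 + 65.9 + 129.5 = 439.8.
The longest hop is 244.4; the others sum to 195.4. Folding the others back against it leaves at least 244.4 − 195.4 = 49.0.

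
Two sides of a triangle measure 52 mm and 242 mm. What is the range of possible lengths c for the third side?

By the triangle inequality, c must be less than 52 + 242 = 294 and greater than |52 − 242| = 190.

190 < c < 294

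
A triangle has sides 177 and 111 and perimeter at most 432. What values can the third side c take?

Triangle inequality alone gives 66 < c < 288.
The perimeter condition gives c ≤ 432 − 177 − 111 = 144.
Intersecting the two: 66 < c ≤ 144.

66 < c ≤ 144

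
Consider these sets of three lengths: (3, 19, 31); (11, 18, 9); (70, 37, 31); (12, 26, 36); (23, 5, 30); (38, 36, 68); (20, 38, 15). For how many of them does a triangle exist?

(3,19,31): 3+19 ≤ 31 → not valid
(9,11,18): 9+11 > 18 → valid
(31,37,70): 31+37 ≤ 70 → not valid
(12,26,36): 12+26 > 36 → valid
(5,23,30): 5+23 ≤ 30 → not valid
(36,38,68): 36+38 > 68 → valid
(15,20,38): 15+20 ≤ 38 → not valid
3 of the 7 triples form a triangle.

3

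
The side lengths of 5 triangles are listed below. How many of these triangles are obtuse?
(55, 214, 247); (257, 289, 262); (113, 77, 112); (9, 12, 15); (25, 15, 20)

(55,214,247): 55²+214² = 48821 < 61009 = 247² → obtuse
(257,289,262): 257²+262² = 134693 > 83521 = 289² → acute
(113,77,112): 77²+112² = 18473 > 12769 = 113² → acute
(9,12,15): 9²+12² = 225 = 15² → right
(25,15,20): 15²+20² = 625 = 25² → right
1 of the 5 is obtuse.

1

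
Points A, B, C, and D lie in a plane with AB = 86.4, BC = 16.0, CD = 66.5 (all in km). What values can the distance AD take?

The maximum is all hops collinear in one direction: 86.4 + 16.0 + 66.5 = 168.9.
The longest hop is 86.4; the others sum to 82.5. Folding the others back against it leaves at least 86.4 − 82.5 = 3.9.

3.9 ≤ AD ≤ 168.9 km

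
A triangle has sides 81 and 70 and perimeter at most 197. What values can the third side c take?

11 < c ≤ 46

Triangle inequality alone gives 11 < c < 151.
The perimeter condition gives c ≤ 197 − 81 − 70 = 46.
Intersecting the two: 11 < c ≤ 46.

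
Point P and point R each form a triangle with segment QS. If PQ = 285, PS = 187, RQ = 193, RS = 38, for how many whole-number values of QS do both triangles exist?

From triangle PQS: 98 < QS < 472.
From triangle RQS: 155 < QS < 231.
Intersection: 155 < QS < 231, so integers 156 through 230: 75 values.

75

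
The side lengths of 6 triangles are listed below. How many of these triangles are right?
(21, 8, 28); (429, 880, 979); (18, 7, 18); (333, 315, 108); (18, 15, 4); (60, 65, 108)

(21,8,28): 8²+21² = 505 < 784 = 28² → obtuse
(429,880,979): 429²+880² = 958441 = 979² → right
(18,7,18): 7²+18² = 373 > 324 = 18² → acute
(333,315,108): 108²+315² = 110889 = 333² → right
(18,15,4): 4²+15² = 241 < 324 = 18² → obtuse
(60,65,108): 60²+65² = 7825 < 11664 = 108² → obtuse
2 of the 6 are right.

2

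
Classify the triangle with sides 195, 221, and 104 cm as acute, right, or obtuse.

right

Compare the square of the longest side to the sum of squares of the other two: 104² + 195² = 48841 = 221².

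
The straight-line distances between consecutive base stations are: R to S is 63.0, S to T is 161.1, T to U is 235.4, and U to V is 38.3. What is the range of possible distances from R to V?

0 ≤ RV ≤ 497.8

The maximum is all hops collinear in one direction: 63.0 + 161.1 + 235.4 + 38.3 = 497.8.
The longest hop is 235.4; the others sum to 262.4. Since 235.4 ≤ 262.4, the path can fold back on itself completely, so the minimum distance is 0.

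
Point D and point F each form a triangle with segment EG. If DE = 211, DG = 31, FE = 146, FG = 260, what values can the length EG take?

From triangle DEG: |211 − 31| < EG < 211 + 31, i.e. 180 < EG < 242.
From triangle FEG: 114 < EG < 406.
Both must hold, so EG lies in the intersection.

180 < EG < 242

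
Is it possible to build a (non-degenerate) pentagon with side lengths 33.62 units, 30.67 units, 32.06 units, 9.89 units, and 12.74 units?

A pentagon exists iff every side is shorter than the sum of the others — equivalently, the longest side is less than the sum of the rest.
Longest side 33.62 < 85.36 (sum of the remaining 4), so yes.

Yes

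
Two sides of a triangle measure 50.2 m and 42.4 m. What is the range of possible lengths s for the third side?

7.8 < s < 92.6

By the triangle inequality, s must be less than 50.2 + 42.4 = 92.6 and greater than |50.2 − 42.4| = 7.8.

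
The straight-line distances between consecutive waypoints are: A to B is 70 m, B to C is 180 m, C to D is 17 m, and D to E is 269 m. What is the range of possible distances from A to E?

The maximum is all hops collinear in one direction: 70 + 180 + 17 + 269 = 536.
The longest hop is 269; the others sum to 267. Folding the others back against it leaves at least 269 − 267 = 2.

2 ≤ AE ≤ 536 m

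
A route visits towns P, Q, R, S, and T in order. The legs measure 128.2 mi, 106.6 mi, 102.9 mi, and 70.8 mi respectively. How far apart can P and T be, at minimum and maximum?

0 ≤ PT ≤ 408.5 mi

The maximum is all hops collinear in one direction: 128.2 + 106.6 + 102.9 + 70.8 = 408.5.
The longest hop is 128.2; the others sum to 280.3. Since 128.2 ≤ 280.3, the path can fold back on itself completely, so the minimum distance is 0.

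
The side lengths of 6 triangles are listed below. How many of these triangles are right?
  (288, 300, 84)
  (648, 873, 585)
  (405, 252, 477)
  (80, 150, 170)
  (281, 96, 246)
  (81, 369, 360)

5

(288,300,84): 84²+288² = 90000 = 300² → right
(648,873,585): 585²+648² = 762129 = 873² → right
(405,252,477): 252²+405² = 227529 = 477² → right
(80,150,170): 80²+150² = 28900 = 170² → right
(281,96,246): 96²+246² = 69732 < 78961 = 281² → obtuse
(81,369,360): 81²+360² = 136161 = 369² → right
5 of the 6 are right.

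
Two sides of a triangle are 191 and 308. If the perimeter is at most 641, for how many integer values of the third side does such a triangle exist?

25

Triangle inequality: 117 < x < 499. Perimeter ≤ 641 gives x ≤ 641 − 191 − 308 = 142.
So 117 < x ≤ 142; integers 118 through 142: 25 values.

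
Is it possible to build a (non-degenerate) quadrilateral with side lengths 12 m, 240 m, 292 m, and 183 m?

Yes

A quadrilateral exists iff every side is shorter than the sum of the others — equivalently, the longest side is less than the sum of the rest.
Longest side 292 < 435 (sum of the remaining 3), so yes.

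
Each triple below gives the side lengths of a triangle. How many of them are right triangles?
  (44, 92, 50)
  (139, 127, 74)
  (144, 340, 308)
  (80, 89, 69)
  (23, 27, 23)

(44,92,50): 44²+50² = 4436 < 8464 = 92² → obtuse
(139,127,74): 74²+127² = 21605 > 19321 = 139² → acute
(144,340,308): 144²+308² = 115600 = 340² → right
(80,89,69): 69²+80² = 11161 > 7921 = 89² → acute
(23,27,23): 23²+23² = 1058 > 729 = 27² → acute
1 of the 5 is right.

1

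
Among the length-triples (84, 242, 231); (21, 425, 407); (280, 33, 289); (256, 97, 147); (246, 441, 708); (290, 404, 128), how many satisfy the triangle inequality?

4

(84,231,242): 84+231 > 242 → valid
(21,407,425): 21+407 > 425 → valid
(33,280,289): 33+280 > 289 → valid
(97,147,256): 97+147 ≤ 256 → not valid
(246,441,708): 246+441 ≤ 708 → not valid
(128,290,404): 128+290 > 404 → valid
4 of the 6 triples form a triangle.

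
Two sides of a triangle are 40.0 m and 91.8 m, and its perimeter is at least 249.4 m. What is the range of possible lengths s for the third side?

Triangle inequality alone gives 51.8 < s < 131.8.
The perimeter condition gives s ≥ 249.4 − 40.0 − 91.8 = 117.6.
Intersecting the two: 117.6 ≤ s < 131.8.

117.6 ≤ s < 131.8 m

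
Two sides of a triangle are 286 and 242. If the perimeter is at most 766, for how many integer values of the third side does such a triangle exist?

Triangle inequality: 44 < x < 528. Perimeter ≤ 766 gives x ≤ 766 − 286 − 242 = 238.
So 44 < x ≤ 238; integers 45 through 238: 194 values.

194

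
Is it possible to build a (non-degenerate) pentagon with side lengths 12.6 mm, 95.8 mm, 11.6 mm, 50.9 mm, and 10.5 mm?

For a pentagon, each side must be shorter than the sum of the others.
Here the longest side is 95.8, but the remaining 4 sides sum to only 85.6.

No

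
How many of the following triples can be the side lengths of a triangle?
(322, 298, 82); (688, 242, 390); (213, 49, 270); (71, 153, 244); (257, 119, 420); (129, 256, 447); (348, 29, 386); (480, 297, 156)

(82,298,322): 82+298 > 322 → valid
(242,390,688): 242+390 ≤ 688 → not valid
(49,213,270): 49+213 ≤ 270 → not valid
(71,153,244): 71+153 ≤ 244 → not valid
(119,257,420): 119+257 ≤ 420 → not valid
(129,256,447): 129+256 ≤ 447 → not valid
(29,348,386): 29+348 ≤ 386 → not valid
(156,297,480): 156+297 ≤ 480 → not valid
1 of the 8 triples forms a triangle.

1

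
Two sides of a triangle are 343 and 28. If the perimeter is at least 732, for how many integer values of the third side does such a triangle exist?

Triangle inequality: 315 < x < 371. Perimeter ≥ 732 gives x ≥ 732 − 343 − 28 = 361.
So 361 ≤ x < 371; integers 361 through 370: 10 values.

10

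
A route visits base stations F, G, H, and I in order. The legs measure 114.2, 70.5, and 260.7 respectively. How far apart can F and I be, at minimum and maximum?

76.0 ≤ FI ≤ 445.4

The maximum is all hops collinear in one direction: 114.2 + 70.5 + 260.7 = 445.4.
The longest hop is 260.7; the others sum to 184.7. Folding the others back against it leaves at least 260.7 − 184.7 = 76.0.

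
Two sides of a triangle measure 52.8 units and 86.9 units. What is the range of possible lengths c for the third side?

By the triangle inequality, c must be less than 52.8 + 86.9 = 139.7 and greater than |52.8 − 86.9| = 34.1.

34.1 < c < 139.7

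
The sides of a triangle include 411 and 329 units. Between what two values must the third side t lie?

By the triangle inequality, t must be less than 411 + 329 = 740 and greater than |411 − 329| = 82.

82 < t < 740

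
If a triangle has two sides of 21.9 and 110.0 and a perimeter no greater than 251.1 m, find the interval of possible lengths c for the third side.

Triangle inequality alone gives 88.1 < c < 131.9.
The perimeter condition gives c ≤ 251.1 − 21.9 − 110.0 = 119.2.
Intersecting the two: 88.1 < c ≤ 119.2.

88.1 < c ≤ 119.2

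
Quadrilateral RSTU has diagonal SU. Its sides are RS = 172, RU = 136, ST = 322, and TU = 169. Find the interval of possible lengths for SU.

153 < SU < 308

From triangle RSU: |172 − 136| < SU < 172 + 136, i.e. 36 < SU < 308.
From triangle TSU: 153 < SU < 491.
Both must hold, so SU lies in the intersection.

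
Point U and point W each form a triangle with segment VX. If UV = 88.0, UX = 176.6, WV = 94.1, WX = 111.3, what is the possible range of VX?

88.6 < VX < 205.4

From triangle UVX: |88.0 − 176.6| < VX < 88.0 + 176.6, i.e. 88.6 < VX < 264.6.
From triangle WVX: 17.2 < VX < 205.4.
Both must hold, so VX lies in the intersection.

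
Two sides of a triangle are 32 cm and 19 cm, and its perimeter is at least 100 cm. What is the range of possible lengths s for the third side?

Triangle inequality alone gives 13 < s < 51.
The perimeter condition gives s ≥ 100 − 32 − 19 = 49.
Intersecting the two: 49 ≤ s < 51.

49 ≤ s < 51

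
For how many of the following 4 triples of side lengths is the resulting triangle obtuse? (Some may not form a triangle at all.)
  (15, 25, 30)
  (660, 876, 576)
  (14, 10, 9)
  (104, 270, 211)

3

(15,25,30): 15²+25² = 850 < 900 = 30² → obtuse
(660,876,576): 576²+660² = 767376 = 876² → right
(14,10,9): 9²+10² = 181 < 196 = 14² → obtuse
(104,270,211): 104²+211² = 55337 < 72900 = 270² → obtuse
3 of the 4 are obtuse.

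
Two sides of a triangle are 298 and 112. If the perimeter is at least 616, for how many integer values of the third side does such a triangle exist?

Triangle inequality: 186 < x < 410. Perimeter ≥ 616 gives x ≥ 616 − 298 − 112 = 206.
So 206 ≤ x < 410; integers 206 through 409: 204 values.

204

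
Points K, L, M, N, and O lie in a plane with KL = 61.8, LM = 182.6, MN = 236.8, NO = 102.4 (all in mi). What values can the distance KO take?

0 ≤ KO ≤ 583.6 mi

The maximum is all hops collinear in one direction: 61.8 + 182.6 + 236.8 + 102.4 = 583.6.
The longest hop is 236.8; the others sum to 346.8. Since 236.8 ≤ 346.8, the path can fold back on itself completely, so the minimum distance is 0.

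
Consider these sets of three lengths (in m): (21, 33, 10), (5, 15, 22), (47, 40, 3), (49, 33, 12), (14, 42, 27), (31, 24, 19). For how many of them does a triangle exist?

1

(10,21,33): 10+21 ≤ 33 → not valid
(5,15,22): 5+15 ≤ 22 → not valid
(3,40,47): 3+40 ≤ 47 → not valid
(12,33,49): 12+33 ≤ 49 → not valid
(14,27,42): 14+27 ≤ 42 → not valid
(19,24,31): 19+24 > 31 → valid
1 of the 6 triples forms a triangle.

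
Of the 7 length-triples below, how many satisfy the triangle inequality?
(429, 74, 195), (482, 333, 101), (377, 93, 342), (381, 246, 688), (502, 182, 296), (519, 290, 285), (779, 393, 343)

(74,195,429): 74+195 ≤ 429 → not valid
(101,333,482): 101+333 ≤ 482 → not valid
(93,342,377): 93+342 > 377 → valid
(246,381,688): 246+381 ≤ 688 → not valid
(182,296,502): 182+296 ≤ 502 → not valid
(285,290,519): 285+290 > 519 → valid
(343,393,779): 343+393 ≤ 779 → not valid
2 of the 7 triples form a triangle.

2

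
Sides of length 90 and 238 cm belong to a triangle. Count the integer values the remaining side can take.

179

The third side lies in the open interval (148, 328).
Integers from 149 to 327 inclusive: 327 − 149 + 1 = 179.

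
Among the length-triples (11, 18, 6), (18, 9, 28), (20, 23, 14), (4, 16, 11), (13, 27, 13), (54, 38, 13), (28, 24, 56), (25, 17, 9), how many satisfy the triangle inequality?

2

(6,11,18): 6+11 ≤ 18 → not valid
(9,18,28): 9+18 ≤ 28 → not valid
(14,20,23): 14+20 > 23 → valid
(4,11,16): 4+11 ≤ 16 → not valid
(13,13,27): 13+13 ≤ 27 → not valid
(13,38,54): 13+38 ≤ 54 → not valid
(24,28,56): 24+28 ≤ 56 → not valid
(9,17,25): 9+17 > 25 → valid
2 of the 8 triples form a triangle.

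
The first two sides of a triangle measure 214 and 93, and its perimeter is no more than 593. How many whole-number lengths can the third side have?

Triangle inequality: 121 < x < 307. Perimeter ≤ 593 gives x ≤ 593 − 214 − 93 = 286.
So 121 < x ≤ 286; integers 122 through 286: 165 values.

165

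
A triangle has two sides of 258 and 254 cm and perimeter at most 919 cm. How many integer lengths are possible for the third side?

Triangle inequality: 4 < x < 512. Perimeter ≤ 919 gives x ≤ 919 − 258 − 254 = 407.
So 4 < x ≤ 407; integers 5 through 407: 403 values.

403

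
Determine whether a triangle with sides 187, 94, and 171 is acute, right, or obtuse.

acute

Compare the square of the longest side to the sum of squares of the other two: 94² + 171² = 38077 > 34969 = 187².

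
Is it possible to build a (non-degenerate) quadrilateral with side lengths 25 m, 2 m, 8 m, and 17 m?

Yes

A quadrilateral exists iff every side is shorter than the sum of the others — equivalently, the longest side is less than the sum of the rest.
Longest side 25 < 27 (sum of the remaining 3), so yes.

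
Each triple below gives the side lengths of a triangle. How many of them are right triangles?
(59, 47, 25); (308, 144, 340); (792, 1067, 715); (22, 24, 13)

(59,47,25): 25²+47² = 2834 < 3481 = 59² → obtuse
(308,144,340): 144²+308² = 115600 = 340² → right
(792,1067,715): 715²+792² = 1138489 = 1067² → right
(22,24,13): 13²+22² = 653 > 576 = 24² → acute
2 of the 4 are right.

2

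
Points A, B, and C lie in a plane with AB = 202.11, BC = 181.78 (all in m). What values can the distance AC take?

20.33 ≤ AC ≤ 383.89 m

By the triangle inequality, |202.11 − 181.78| ≤ AC ≤ 202.11 + 181.78.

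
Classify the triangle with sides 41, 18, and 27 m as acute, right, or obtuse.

Compare the square of the longest side to the sum of squares of the other two: 18² + 27² = 1053 < 1681 = 41².

obtuse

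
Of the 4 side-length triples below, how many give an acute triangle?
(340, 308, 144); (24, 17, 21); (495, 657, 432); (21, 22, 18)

2

(340,308,144): 144²+308² = 115600 = 340² → right
(24,17,21): 17²+21² = 730 > 576 = 24² → acute
(495,657,432): 432²+495² = 431649 = 657² → right
(21,22,18): 18²+21² = 765 > 484 = 22² → acute
2 of the 4 are acute.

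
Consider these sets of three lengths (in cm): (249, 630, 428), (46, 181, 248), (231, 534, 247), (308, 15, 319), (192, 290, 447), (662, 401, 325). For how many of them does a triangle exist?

4

(249,428,630): 249+428 > 630 → valid
(46,181,248): 46+181 ≤ 248 → not valid
(231,247,534): 231+247 ≤ 534 → not valid
(15,308,319): 15+308 > 319 → valid
(192,290,447): 192+290 > 447 → valid
(325,401,662): 325+401 > 662 → valid
4 of the 6 triples form a triangle.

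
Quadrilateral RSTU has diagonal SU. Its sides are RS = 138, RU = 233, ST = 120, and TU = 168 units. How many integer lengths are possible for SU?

192

From triangle RSU: 95 < SU < 371.
From triangle TSU: 48 < SU < 288.
Intersection: 95 < SU < 288, so integers 96 through 287: 192 values.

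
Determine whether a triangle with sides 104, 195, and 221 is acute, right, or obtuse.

right

Compare the square of the longest side to the sum of squares of the other two: 104² + 195² = 48841 = 221².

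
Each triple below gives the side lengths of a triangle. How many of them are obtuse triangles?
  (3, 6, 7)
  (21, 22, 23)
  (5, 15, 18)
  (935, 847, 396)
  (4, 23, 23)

(3,6,7): 3²+6² = 45 < 49 = 7² → obtuse
(21,22,23): 21²+22² = 925 > 529 = 23² → acute
(5,15,18): 5²+15² = 250 < 324 = 18² → obtuse
(935,847,396): 396²+847² = 874225 = 935² → right
(4,23,23): 4²+23² = 545 > 529 = 23² → acute
2 of the 5 are obtuse.

2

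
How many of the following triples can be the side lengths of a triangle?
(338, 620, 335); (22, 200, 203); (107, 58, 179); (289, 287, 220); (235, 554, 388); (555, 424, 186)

(335,338,620): 335+338 > 620 → valid
(22,200,203): 22+200 > 203 → valid
(58,107,179): 58+107 ≤ 179 → not valid
(220,287,289): 220+287 > 289 → valid
(235,388,554): 235+388 > 554 → valid
(186,424,555): 186+424 > 555 → valid
5 of the 6 triples form a triangle.

5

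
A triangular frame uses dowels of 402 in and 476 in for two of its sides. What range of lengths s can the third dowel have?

74 < s < 878

By the triangle inequality, s must be less than 402 + 476 = 878 and greater than |402 − 476| = 74.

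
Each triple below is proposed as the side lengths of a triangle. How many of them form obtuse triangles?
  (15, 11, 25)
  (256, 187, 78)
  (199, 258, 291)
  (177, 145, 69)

(15,11,25): 11²+15² = 346 < 625 = 25² → obtuse
(256,187,78): 78²+187² = 41053 < 65536 = 256² → obtuse
(199,258,291): 199²+258² = 106165 > 84681 = 291² → acute
(177,145,69): 69²+145² = 25786 < 31329 = 177² → obtuse
3 of the 4 are obtuse.

3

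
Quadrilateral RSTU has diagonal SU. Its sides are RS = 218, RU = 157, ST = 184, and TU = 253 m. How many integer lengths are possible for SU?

305

From triangle RSU: 61 < SU < 375.
From triangle TSU: 69 < SU < 437.
Intersection: 69 < SU < 375, so integers 70 through 374: 305 values.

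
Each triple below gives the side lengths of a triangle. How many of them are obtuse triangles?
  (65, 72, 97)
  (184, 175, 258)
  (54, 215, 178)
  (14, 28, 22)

3

(65,72,97): 65²+72² = 9409 = 97² → right
(184,175,258): 175²+184² = 64481 < 66564 = 258² → obtuse
(54,215,178): 54²+178² = 34600 < 46225 = 215² → obtuse
(14,28,22): 14²+22² = 680 < 784 = 28² → obtuse
3 of the 4 are obtuse.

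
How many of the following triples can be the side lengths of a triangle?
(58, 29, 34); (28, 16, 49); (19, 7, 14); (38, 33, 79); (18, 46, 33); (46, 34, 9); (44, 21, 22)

(29,34,58): 29+34 > 58 → valid
(16,28,49): 16+28 ≤ 49 → not valid
(7,14,19): 7+14 > 19 → valid
(33,38,79): 33+38 ≤ 79 → not valid
(18,33,46): 18+33 > 46 → valid
(9,34,46): 9+34 ≤ 46 → not valid
(21,22,44): 21+22 ≤ 44 → not valid
3 of the 7 triples form a triangle.

3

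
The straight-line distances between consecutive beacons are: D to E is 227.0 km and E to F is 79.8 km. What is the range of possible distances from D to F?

147.2 ≤ DF ≤ 306.8 km

By the triangle inequality, |227.0 − 79.8| ≤ DF ≤ 227.0 + 79.8.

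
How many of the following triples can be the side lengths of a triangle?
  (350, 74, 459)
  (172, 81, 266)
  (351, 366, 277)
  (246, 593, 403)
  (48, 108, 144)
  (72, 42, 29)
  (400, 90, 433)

(74,350,459): 74+350 ≤ 459 → not valid
(81,172,266): 81+172 ≤ 266 → not valid
(277,351,366): 277+351 > 366 → valid
(246,403,593): 246+403 > 593 → valid
(48,108,144): 48+108 > 144 → valid
(29,42,72): 29+42 ≤ 72 → not valid
(90,400,433): 90+400 > 433 → valid
4 of the 7 triples form a triangle.

4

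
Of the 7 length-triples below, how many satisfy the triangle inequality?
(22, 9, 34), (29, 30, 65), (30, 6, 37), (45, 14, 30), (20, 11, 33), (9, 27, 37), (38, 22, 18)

(9,22,34): 9+22 ≤ 34 → not valid
(29,30,65): 29+30 ≤ 65 → not valid
(6,30,37): 6+30 ≤ 37 → not valid
(14,30,45): 14+30 ≤ 45 → not valid
(11,20,33): 11+20 ≤ 33 → not valid
(9,27,37): 9+27 ≤ 37 → not valid
(18,22,38): 18+22 > 38 → valid
1 of the 7 triples forms a triangle.

1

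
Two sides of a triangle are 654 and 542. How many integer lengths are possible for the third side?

The third side lies in the open interval (112, 1196).
Integers from 113 to 1195 inclusive: 1195 − 113 + 1 = 1083.

1083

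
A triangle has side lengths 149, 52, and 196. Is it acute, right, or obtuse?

obtuse

Compare the square of the longest side to the sum of squares of the other two: 52² + 149² = 24905 < 38416 = 196².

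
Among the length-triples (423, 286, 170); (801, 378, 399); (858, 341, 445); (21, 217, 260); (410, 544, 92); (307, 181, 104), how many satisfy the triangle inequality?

1

(170,286,423): 170+286 > 423 → valid
(378,399,801): 378+399 ≤ 801 → not valid
(341,445,858): 341+445 ≤ 858 → not valid
(21,217,260): 21+217 ≤ 260 → not valid
(92,410,544): 92+410 ≤ 544 → not valid
(104,181,307): 104+181 ≤ 307 → not valid
1 of the 6 triples forms a triangle.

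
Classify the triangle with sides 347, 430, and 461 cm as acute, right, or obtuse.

Compare the square of the longest side to the sum of squares of the other two: 347² + 430² = 305309 > 212521 = 461².

acute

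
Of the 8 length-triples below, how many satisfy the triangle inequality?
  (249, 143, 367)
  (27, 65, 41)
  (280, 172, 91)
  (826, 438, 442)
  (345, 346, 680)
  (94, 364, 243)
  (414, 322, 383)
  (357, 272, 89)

6

(143,249,367): 143+249 > 367 → valid
(27,41,65): 27+41 > 65 → valid
(91,172,280): 91+172 ≤ 280 → not valid
(438,442,826): 438+442 > 826 → valid
(345,346,680): 345+346 > 680 → valid
(94,243,364): 94+243 ≤ 364 → not valid
(322,383,414): 322+383 > 414 → valid
(89,272,357): 89+272 > 357 → valid
6 of the 8 triples form a triangle.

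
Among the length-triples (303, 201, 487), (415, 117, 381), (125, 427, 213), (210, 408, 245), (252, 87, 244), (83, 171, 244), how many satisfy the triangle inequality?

5

(201,303,487): 201+303 > 487 → valid
(117,381,415): 117+381 > 415 → valid
(125,213,427): 125+213 ≤ 427 → not valid
(210,245,408): 210+245 > 408 → valid
(87,244,252): 87+244 > 252 → valid
(83,171,244): 83+171 > 244 → valid
5 of the 6 triples form a triangle.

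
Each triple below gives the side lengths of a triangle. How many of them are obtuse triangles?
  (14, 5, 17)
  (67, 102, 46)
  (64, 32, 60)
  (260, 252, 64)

2

(14,5,17): 5²+14² = 221 < 289 = 17² → obtuse
(67,102,46): 46²+67² = 6605 < 10404 = 102² → obtuse
(64,32,60): 32²+60² = 4624 > 4096 = 64² → acute
(260,252,64): 64²+252² = 67600 = 260² → right
2 of the 4 are obtuse.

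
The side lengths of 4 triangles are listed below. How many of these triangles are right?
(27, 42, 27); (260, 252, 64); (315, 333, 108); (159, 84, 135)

3

(27,42,27): 27²+27² = 1458 < 1764 = 42² → obtuse
(260,252,64): 64²+252² = 67600 = 260² → right
(315,333,108): 108²+315² = 110889 = 333² → right
(159,84,135): 84²+135² = 25281 = 159² → right
3 of the 4 are right.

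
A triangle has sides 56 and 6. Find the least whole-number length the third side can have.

51

The third side must be strictly greater than |56 − 6| = 50.
The smallest integer above 50 is 51.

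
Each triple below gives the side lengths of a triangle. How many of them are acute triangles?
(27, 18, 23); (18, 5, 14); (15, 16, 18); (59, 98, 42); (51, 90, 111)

2

(27,18,23): 18²+23² = 853 > 729 = 27² → acute
(18,5,14): 5²+14² = 221 < 324 = 18² → obtuse
(15,16,18): 15²+16² = 481 > 324 = 18² → acute
(59,98,42): 42²+59² = 5245 < 9604 = 98² → obtuse
(51,90,111): 51²+90² = 10701 < 12321 = 111² → obtuse
2 of the 5 are acute.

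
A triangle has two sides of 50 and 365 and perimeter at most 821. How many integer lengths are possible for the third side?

Triangle inequality: 315 < x < 415. Perimeter ≤ 821 gives x ≤ 821 − 50 − 365 = 406.
So 315 < x ≤ 406; integers 316 through 406: 91 values.

91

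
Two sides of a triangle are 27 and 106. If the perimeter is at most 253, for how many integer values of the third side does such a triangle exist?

Triangle inequality: 79 < x < 133. Perimeter ≤ 253 gives x ≤ 253 − 27 − 106 = 120.
So 79 < x ≤ 120; integers 80 through 120: 41 values.

41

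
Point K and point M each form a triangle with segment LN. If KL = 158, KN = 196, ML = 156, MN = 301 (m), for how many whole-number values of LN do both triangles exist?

208

From triangle KLN: 38 < LN < 354.
From triangle MLN: 145 < LN < 457.
Intersection: 145 < LN < 354, so integers 146 through 353: 208 values.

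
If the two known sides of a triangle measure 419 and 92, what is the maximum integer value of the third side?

The third side must be strictly less than 419 + 92 = 511.
The largest integer below 511 is 510.

510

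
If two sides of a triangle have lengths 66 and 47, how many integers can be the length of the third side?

The third side lies in the open interval (19, 113).
Integers from 20 to 112 inclusive: 112 − 20 + 1 = 93.

93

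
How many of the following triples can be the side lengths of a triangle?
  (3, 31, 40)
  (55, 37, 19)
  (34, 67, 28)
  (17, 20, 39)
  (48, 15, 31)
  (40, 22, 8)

1

(3,31,40): 3+31 ≤ 40 → not valid
(19,37,55): 19+37 > 55 → valid
(28,34,67): 28+34 ≤ 67 → not valid
(17,20,39): 17+20 ≤ 39 → not valid
(15,31,48): 15+31 ≤ 48 → not valid
(8,22,40): 8+22 ≤ 40 → not valid
1 of the 6 triples forms a triangle.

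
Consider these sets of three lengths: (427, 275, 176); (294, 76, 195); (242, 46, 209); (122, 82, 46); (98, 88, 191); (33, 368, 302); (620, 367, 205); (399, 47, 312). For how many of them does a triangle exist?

(176,275,427): 176+275 > 427 → valid
(76,195,294): 76+195 ≤ 294 → not valid
(46,209,242): 46+209 > 242 → valid
(46,82,122): 46+82 > 122 → valid
(88,98,191): 88+98 ≤ 191 → not valid
(33,302,368): 33+302 ≤ 368 → not valid
(205,367,620): 205+367 ≤ 620 → not valid
(47,312,399): 47+312 ≤ 399 → not valid
3 of the 8 triples form a triangle.

3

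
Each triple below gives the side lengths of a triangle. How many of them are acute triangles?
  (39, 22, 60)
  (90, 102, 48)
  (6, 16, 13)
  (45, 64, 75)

(39,22,60): 22²+39² = 2005 < 3600 = 60² → obtuse
(90,102,48): 48²+90² = 10404 = 102² → right
(6,16,13): 6²+13² = 205 < 256 = 16² → obtuse
(45,64,75): 45²+64² = 6121 > 5625 = 75² → acute
1 of the 4 is acute.

1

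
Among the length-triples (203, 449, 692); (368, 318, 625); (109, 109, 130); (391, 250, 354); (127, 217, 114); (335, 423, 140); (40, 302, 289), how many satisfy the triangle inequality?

6

(203,449,692): 203+449 ≤ 692 → not valid
(318,368,625): 318+368 > 625 → valid
(109,109,130): 109+109 > 130 → valid
(250,354,391): 250+354 > 391 → valid
(114,127,217): 114+127 > 217 → valid
(140,335,423): 140+335 > 423 → valid
(40,289,302): 40+289 > 302 → valid
6 of the 7 triples form a triangle.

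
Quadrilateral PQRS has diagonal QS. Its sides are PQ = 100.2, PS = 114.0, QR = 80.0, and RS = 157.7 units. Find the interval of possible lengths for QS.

From triangle PQS: |100.2 − 114.0| < QS < 100.2 + 114.0, i.e. 13.8 < QS < 214.2.
From triangle RQS: 77.7 < QS < 237.7.
Both must hold, so QS lies in the intersection.

77.7 < QS < 214.2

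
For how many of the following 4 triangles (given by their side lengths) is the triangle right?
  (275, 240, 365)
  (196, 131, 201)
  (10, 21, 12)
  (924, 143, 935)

(275,240,365): 240²+275² = 133225 = 365² → right
(196,131,201): 131²+196² = 55577 > 40401 = 201² → acute
(10,21,12): 10²+12² = 244 < 441 = 21² → obtuse
(924,143,935): 143²+924² = 874225 = 935² → right
2 of the 4 are right.

2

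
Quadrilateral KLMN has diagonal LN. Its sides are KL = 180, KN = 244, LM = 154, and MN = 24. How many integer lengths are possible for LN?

From triangle KLN: 64 < LN < 424.
From triangle MLN: 130 < LN < 178.
Intersection: 130 < LN < 178, so integers 131 through 177: 47 values.

47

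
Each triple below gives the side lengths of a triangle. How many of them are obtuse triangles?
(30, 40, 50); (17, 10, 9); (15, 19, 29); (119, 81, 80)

3

(30,40,50): 30²+40² = 2500 = 50² → right
(17,10,9): 9²+10² = 181 < 289 = 17² → obtuse
(15,19,29): 15²+19² = 586 < 841 = 29² → obtuse
(119,81,80): 80²+81² = 12961 < 14161 = 119² → obtuse
3 of the 4 are obtuse.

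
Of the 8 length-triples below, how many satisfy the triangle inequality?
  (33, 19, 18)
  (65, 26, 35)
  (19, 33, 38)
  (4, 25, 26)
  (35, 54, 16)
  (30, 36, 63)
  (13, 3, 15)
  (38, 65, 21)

(18,19,33): 18+19 > 33 → valid
(26,35,65): 26+35 ≤ 65 → not valid
(19,33,38): 19+33 > 38 → valid
(4,25,26): 4+25 > 26 → valid
(16,35,54): 16+35 ≤ 54 → not valid
(30,36,63): 30+36 > 63 → valid
(3,13,15): 3+13 > 15 → valid
(21,38,65): 21+38 ≤ 65 → not valid
5 of the 8 triples form a triangle.

5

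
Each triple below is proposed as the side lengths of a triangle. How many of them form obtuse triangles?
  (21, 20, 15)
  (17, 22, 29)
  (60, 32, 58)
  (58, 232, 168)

(21,20,15): 15²+20² = 625 > 441 = 21² → acute
(17,22,29): 17²+22² = 773 < 841 = 29² → obtuse
(60,32,58): 32²+58² = 4388 > 3600 = 60² → acute
(58,232,168): 58+168 ≤ 232, not a triangle
1 of the 4 is obtuse.

1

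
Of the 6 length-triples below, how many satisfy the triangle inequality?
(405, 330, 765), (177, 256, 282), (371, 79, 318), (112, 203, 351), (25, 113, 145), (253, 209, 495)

2

(330,405,765): 330+405 ≤ 765 → not valid
(177,256,282): 177+256 > 282 → valid
(79,318,371): 79+318 > 371 → valid
(112,203,351): 112+203 ≤ 351 → not valid
(25,113,145): 25+113 ≤ 145 → not valid
(209,253,495): 209+253 ≤ 495 → not valid
2 of the 6 triples form a triangle.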